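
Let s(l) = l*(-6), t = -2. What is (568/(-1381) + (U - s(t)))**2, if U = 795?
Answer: 1168031370025/1907161 ≈ 6.1245e+5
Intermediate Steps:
s(l) = -6*l
(568/(-1381) + (U - s(t)))**2 = (568/(-1381) + (795 - (-6)*(-2)))**2 = (568*(-1/1381) + (795 - 1*12))**2 = (-568/1381 + (795 - 12))**2 = (-568/1381 + 783)**2 = (1080755/1381)**2 = 1168031370025/1907161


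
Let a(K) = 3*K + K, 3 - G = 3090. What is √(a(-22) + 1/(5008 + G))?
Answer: 9*I*√4009127/1921 ≈ 9.3808*I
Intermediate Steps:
G = -3087 (G = 3 - 1*3090 = 3 - 3090 = -3087)
a(K) = 4*K
√(a(-22) + 1/(5008 + G)) = √(4*(-22) + 1/(5008 - 3087)) = √(-88 + 1/1921) = √(-169047/1921) = 9*I*√4009127/1921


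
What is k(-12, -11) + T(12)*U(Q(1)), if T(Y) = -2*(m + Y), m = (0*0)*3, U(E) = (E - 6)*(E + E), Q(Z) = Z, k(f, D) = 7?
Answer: 247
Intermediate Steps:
U(E) = 2*E*(-6 + E) (U(E) = (-6 + E)*(2*E) = 2*E*(-6 + E))
m = 0 (m = 0*3 = 0)
T(Y) = -2*Y (T(Y) = -2*(0 + Y) = -2*Y)
k(-12, -11) + T(12)*U(Q(1)) = 7 + (-2*12)*(2*1*(-6 + 1)) = 7 - 48*(-5) = 7 - 24*(-10) = 7 + 240 = 247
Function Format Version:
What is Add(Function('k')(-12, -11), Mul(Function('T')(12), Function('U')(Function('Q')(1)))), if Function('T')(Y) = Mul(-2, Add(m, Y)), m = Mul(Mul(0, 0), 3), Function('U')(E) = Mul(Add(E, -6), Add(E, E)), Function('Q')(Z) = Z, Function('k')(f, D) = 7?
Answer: 247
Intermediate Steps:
Function('U')(E) = Mul(2, E, Add(-6, E)) (Function('U')(E) = Mul(Add(-6, E), Mul(2, E)) = Mul(2, E, Add(-6, E)))
m = 0 (m = Mul(0, 3) = 0)
Function('T')(Y) = Mul(-2, Y) (Function('T')(Y) = Mul(-2, Add(0, Y)) = Mul(-2, Y))
Add(Function('k')(-12, -11), Mul(Function('T')(12), Function('U')(Function('Q')(1)))) = Add(7, Mul(Mul(-2, 12), Mul(2, 1, Add(-6, 1)))) = Add(7, Mul(-24, Mul(2, 1, -5))) = Add(7, Mul(-24, -10)) = Add(7, 240) = 247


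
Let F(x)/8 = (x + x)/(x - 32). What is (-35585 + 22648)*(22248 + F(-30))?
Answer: -8925598536/31 ≈ -2.8792e+8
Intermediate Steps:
F(x) = 16*x/(-32 + x) (F(x) = 8*((x + x)/(x - 32)) = 8*((2*x)/(-32 + x)) = 8*(2*x/(-32 + x)) = 16*x/(-32 + x))
(-35585 + 22648)*(22248 + F(-30)) = (-35585 + 22648)*(22248 + 16*(-30)/(-32 - 30)) = -12937*(22248 + 16*(-30)/(-62)) = -12937*(22248 + 16*(-30)*(-1/62)) = -12937*(22248 + 240/31) = -12937*689928/31 = -8925598536/31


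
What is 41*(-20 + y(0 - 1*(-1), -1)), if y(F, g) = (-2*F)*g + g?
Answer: -779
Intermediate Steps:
y(F, g) = g - 2*F*g (y(F, g) = -2*F*g + g = g - 2*F*g)
41*(-20 + y(0 - 1*(-1), -1)) = 41*(-20 - (1 - 2*(0 - 1*(-1)))) = 41*(-20 - (1 - 2*(0 + 1))) = 41*(-20 - (1 - 2*1)) = 41*(-20 - (1 - 2)) = 41*(-20 - 1*(-1)) = 41*(-20 + 1) = 41*(-19) = -779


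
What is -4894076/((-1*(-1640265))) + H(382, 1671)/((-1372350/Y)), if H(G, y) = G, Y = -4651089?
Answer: 8810814185639/6821265675 ≈ 1291.7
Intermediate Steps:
-4894076/((-1*(-1640265))) + H(382, 1671)/((-1372350/Y)) = -4894076/((-1*(-1640265))) + 382/((-1372350/(-4651089))) = -4894076/1640265 + 382/((-1372350*(-1/4651089))) = -4894076*1/1640265 + 382/(457450/1550363) = -444916/149115 + 382*(1550363/457450) = -444916/149115 + 296119333/228725 = 8810814185639/6821265675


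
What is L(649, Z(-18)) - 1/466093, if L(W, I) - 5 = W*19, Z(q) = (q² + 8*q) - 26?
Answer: 5749723247/466093 ≈ 12336.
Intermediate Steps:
Z(q) = -26 + q² + 8*q
L(W, I) = 5 + 19*W (L(W, I) = 5 + W*19 = 5 + 19*W)
L(649, Z(-18)) - 1/466093 = (5 + 19*649) - 1/466093 = (5 + 12331) - 1*1/466093 = 12336 - 1/466093 = 5749723247/466093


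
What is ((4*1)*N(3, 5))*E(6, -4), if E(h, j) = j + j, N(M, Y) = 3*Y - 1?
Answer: -448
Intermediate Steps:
N(M, Y) = -1 + 3*Y
E(h, j) = 2*j
((4*1)*N(3, 5))*E(6, -4) = ((4*1)*(-1 + 3*5))*(2*(-4)) = (4*(-1 + 15))*(-8) = (4*14)*(-8) = 56*(-8) = -448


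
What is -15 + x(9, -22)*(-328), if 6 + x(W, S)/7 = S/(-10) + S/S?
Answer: 32069/5 ≈ 6413.8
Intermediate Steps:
x(W, S) = -35 - 7*S/10 (x(W, S) = -42 + 7*(S/(-10) + S/S) = -42 + 7*(S*(-1/10) + 1) = -42 + 7*(-S/10 + 1) = -42 + 7*(1 - S/10) = -42 + (7 - 7*S/10) = -35 - 7*S/10)
-15 + x(9, -22)*(-328) = -15 + (-35 - 7/10*(-22))*(-328) = -15 + (-35 + 77/5)*(-328) = -15 - 98/5*(-328) = -15 + 32144/5 = 32069/5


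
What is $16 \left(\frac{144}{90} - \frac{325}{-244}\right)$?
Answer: $\frac{14308}{305} \approx 46.911$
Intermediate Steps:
$16 \left(\frac{144}{90} - \frac{325}{-244}\right) = 16 \left(144 \cdot \frac{1}{90} - - \frac{325}{244}\right) = 16 \left(\frac{8}{5} + \frac{325}{244}\right) = 16 \cdot \frac{3577}{1220} = \frac{14308}{305}$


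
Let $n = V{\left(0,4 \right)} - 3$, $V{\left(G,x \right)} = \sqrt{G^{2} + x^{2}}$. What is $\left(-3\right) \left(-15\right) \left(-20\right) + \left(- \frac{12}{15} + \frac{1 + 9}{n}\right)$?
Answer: $- \frac{4454}{5} \approx -890.8$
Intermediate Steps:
$n = 1$ ($n = \sqrt{0^{2} + 4^{2}} - 3 = \sqrt{0 + 16} - 3 = \sqrt{16} - 3 = 4 - 3 = 1$)
$\left(-3\right) \left(-15\right) \left(-20\right) + \left(- \frac{12}{15} + \frac{1 + 9}{n}\right) = \left(-3\right) \left(-15\right) \left(-20\right) - \left(\frac{4}{5} - \frac{1 + 9}{1}\right) = 45 \left(-20\right) + \left(\left(-12\right) \frac{1}{15} + 10 \cdot 1\right) = -900 + \left(- \frac{4}{5} + 10\right) = -900 + \frac{46}{5} = - \frac{4454}{5}$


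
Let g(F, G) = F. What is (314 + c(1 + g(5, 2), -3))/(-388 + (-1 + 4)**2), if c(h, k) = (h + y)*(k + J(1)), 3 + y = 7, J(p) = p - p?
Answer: -284/379 ≈ -0.74934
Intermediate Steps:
J(p) = 0
y = 4 (y = -3 + 7 = 4)
c(h, k) = k*(4 + h) (c(h, k) = (h + 4)*(k + 0) = (4 + h)*k = k*(4 + h))
(314 + c(1 + g(5, 2), -3))/(-388 + (-1 + 4)**2) = (314 - 3*(4 + (1 + 5)))/(-388 + (-1 + 4)**2) = (314 - 3*(4 + 6))/(-388 + 3**2) = (314 - 3*10)/(-388 + 9) = (314 - 30)/(-379) = 284*(-1/379) = -284/379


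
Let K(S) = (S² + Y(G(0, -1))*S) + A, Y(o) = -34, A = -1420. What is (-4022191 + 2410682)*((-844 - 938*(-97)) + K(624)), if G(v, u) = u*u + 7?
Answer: -736269454938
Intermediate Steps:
G(v, u) = 7 + u² (G(v, u) = u² + 7 = 7 + u²)
K(S) = -1420 + S² - 34*S (K(S) = (S² - 34*S) - 1420 = -1420 + S² - 34*S)
(-4022191 + 2410682)*((-844 - 938*(-97)) + K(624)) = (-4022191 + 2410682)*((-844 - 938*(-97)) + (-1420 + 624² - 34*624)) = -1611509*((-844 + 90986) + (-1420 + 389376 - 21216)) = -1611509*(90142 + 366740) = -1611509*456882 = -736269454938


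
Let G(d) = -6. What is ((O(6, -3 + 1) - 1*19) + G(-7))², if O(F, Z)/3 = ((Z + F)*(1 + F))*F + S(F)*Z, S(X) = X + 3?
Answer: 180625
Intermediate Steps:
S(X) = 3 + X
O(F, Z) = 3*Z*(3 + F) + 3*F*(1 + F)*(F + Z) (O(F, Z) = 3*(((Z + F)*(1 + F))*F + (3 + F)*Z) = 3*(((F + Z)*(1 + F))*F + Z*(3 + F)) = 3*(((1 + F)*(F + Z))*F + Z*(3 + F)) = 3*(F*(1 + F)*(F + Z) + Z*(3 + F)) = 3*(Z*(3 + F) + F*(1 + F)*(F + Z)) = 3*Z*(3 + F) + 3*F*(1 + F)*(F + Z))
((O(6, -3 + 1) - 1*19) + G(-7))² = (((3*6² + 3*6³ + 3*6*(-3 + 1) + 3*(-3 + 1)*6² + 3*(-3 + 1)*(3 + 6)) - 1*19) - 6)² = (((3*36 + 3*216 + 3*6*(-2) + 3*(-2)*36 + 3*(-2)*9) - 19) - 6)² = (((108 + 648 - 36 - 216 - 54) - 19) - 6)² = ((450 - 19) - 6)² = (431 - 6)² = 425² = 180625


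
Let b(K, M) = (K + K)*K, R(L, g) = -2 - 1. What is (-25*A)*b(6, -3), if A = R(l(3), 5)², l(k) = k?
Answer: -16200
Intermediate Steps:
R(L, g) = -3
b(K, M) = 2*K² (b(K, M) = (2*K)*K = 2*K²)
A = 9 (A = (-3)² = 9)
(-25*A)*b(6, -3) = (-25*9)*(2*6²) = -450*36 = -225*72 = -16200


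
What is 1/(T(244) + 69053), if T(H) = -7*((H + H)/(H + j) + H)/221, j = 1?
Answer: 595/41081899 ≈ 1.4483e-5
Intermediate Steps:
T(H) = -7*H/221 - 14*H/(221*(1 + H)) (T(H) = -7*((H + H)/(H + 1) + H)/221 = -7*((2*H)/(1 + H) + H)*(1/221) = -7*(2*H/(1 + H) + H)*(1/221) = -7*(H + 2*H/(1 + H))*(1/221) = (-7*H - 14*H/(1 + H))*(1/221) = -7*H/221 - 14*H/(221*(1 + H)))
1/(T(244) + 69053) = 1/(-7*244*(3 + 244)/(221 + 221*244) + 69053) = 1/(-7*244*247/(221 + 53924) + 69053) = 1/(-7*244*247/54145 + 69053) = 1/(-7*244*1/54145*247 + 69053) = 1/(-4636/595 + 69053) = 1/(41081899/595) = 595/41081899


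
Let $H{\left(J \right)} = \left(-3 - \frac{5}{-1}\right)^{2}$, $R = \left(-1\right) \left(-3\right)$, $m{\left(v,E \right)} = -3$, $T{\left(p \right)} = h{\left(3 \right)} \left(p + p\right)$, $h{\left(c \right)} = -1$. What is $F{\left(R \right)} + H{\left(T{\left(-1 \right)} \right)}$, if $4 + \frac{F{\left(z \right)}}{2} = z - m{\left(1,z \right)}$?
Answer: $8$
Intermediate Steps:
$T{\left(p \right)} = - 2 p$ ($T{\left(p \right)} = - (p + p) = - 2 p$)
$R = 3$
$F{\left(z \right)} = -2 + 2 z$ ($F{\left(z \right)} = -8 + 2 \left(z - -3\right) = -8 + 2 \left(z + 3\right) = -8 + 2 \left(3 + z\right) = -8 + \left(6 + 2 z\right) = -2 + 2 z$)
$H{\left(J \right)} = 4$ ($H{\left(J \right)} = \left(-3 - -5\right)^{2} = \left(-3 + 5\right)^{2} = 2^{2} = 4$)
$F{\left(R \right)} + H{\left(T{\left(-1 \right)} \right)} = \left(-2 + 2 \cdot 3\right) + 4 = \left(-2 + 6\right) + 4 = 4 + 4 = 8$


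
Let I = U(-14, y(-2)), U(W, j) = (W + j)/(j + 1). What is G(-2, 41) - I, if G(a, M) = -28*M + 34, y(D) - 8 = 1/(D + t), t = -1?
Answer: -28945/26 ≈ -1113.3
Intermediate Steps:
y(D) = 8 + 1/(-1 + D) (y(D) = 8 + 1/(D - 1) = 8 + 1/(-1 + D))
U(W, j) = (W + j)/(1 + j)
G(a, M) = 34 - 28*M
I = -19/26 (I = (-14 + (-7 + 8*(-2))/(-1 - 2))/(1 + (-7 + 8*(-2))/(-1 - 2)) = (-14 + (-7 - 16)/(-3))/(1 + (-7 - 16)/(-3)) = (-14 - 1/3*(-23))/(1 - 1/3*(-23)) = (-14 + 23/3)/(1 + 23/3) = -19/3/(26/3) = (3/26)*(-19/3) = -19/26 ≈ -0.73077)
G(-2, 41) - I = (34 - 28*41) - 1*(-19/26) = (34 - 1148) + 19/26 = -1114 + 19/26 = -28945/26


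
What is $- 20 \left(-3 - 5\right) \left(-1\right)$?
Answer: $-160$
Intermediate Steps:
$- 20 \left(-3 - 5\right) \left(-1\right) = \left(-20\right) \left(-8\right) \left(-1\right) = 160 \left(-1\right) = -160$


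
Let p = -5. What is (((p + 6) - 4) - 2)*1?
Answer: -5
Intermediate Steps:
(((p + 6) - 4) - 2)*1 = (((-5 + 6) - 4) - 2)*1 = ((1 - 4) - 2)*1 = (-3 - 2)*1 = -5*1 = -5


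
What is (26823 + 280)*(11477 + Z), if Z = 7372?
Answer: 510864447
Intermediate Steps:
(26823 + 280)*(11477 + Z) = (26823 + 280)*(11477 + 7372) = 27103*18849 = 510864447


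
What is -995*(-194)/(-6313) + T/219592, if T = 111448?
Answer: -5210534067/173285537 ≈ -30.069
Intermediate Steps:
-995*(-194)/(-6313) + T/219592 = -995*(-194)/(-6313) + 111448/219592 = 193030*(-1/6313) + 111448*(1/219592) = -193030/6313 + 13931/27449 = -5210534067/173285537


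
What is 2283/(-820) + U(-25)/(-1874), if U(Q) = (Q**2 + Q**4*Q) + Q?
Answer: 4001521079/768340 ≈ 5208.0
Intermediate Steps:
U(Q) = Q + Q**2 + Q**5 (U(Q) = (Q**2 + Q**5) + Q = Q + Q**2 + Q**5)
2283/(-820) + U(-25)/(-1874) = 2283/(-820) - 25*(1 - 25 + (-25)**4)/(-1874) = 2283*(-1/820) - 25*(1 - 25 + 390625)*(-1/1874) = -2283/820 - 25*390601*(-1/1874) = -2283/820 - 9765025*(-1/1874) = -2283/820 + 9765025/1874 = 4001521079/768340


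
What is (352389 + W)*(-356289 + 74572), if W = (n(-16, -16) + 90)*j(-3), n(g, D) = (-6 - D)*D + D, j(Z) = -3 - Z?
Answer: -99273971913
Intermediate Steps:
n(g, D) = D + D*(-6 - D) (n(g, D) = D*(-6 - D) + D = D + D*(-6 - D))
W = 0 (W = (-1*(-16)*(5 - 16) + 90)*(-3 - 1*(-3)) = (-1*(-16)*(-11) + 90)*(-3 + 3) = (-176 + 90)*0 = -86*0 = 0)
(352389 + W)*(-356289 + 74572) = (352389 + 0)*(-356289 + 74572) = 352389*(-281717) = -99273971913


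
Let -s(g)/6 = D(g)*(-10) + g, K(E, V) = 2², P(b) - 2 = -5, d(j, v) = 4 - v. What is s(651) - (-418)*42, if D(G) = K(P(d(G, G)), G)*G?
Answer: 169890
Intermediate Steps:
P(b) = -3 (P(b) = 2 - 5 = -3)
K(E, V) = 4
D(G) = 4*G
s(g) = 234*g (s(g) = -6*((4*g)*(-10) + g) = -6*(-40*g + g) = -(-234)*g = 234*g)
s(651) - (-418)*42 = 234*651 - (-418)*42 = 152334 - 1*(-17556) = 152334 + 17556 = 169890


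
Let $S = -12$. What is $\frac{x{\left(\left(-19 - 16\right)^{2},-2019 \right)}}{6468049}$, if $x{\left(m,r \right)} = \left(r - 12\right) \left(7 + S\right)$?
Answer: $\frac{10155}{6468049} \approx 0.00157$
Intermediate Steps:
$x{\left(m,r \right)} = 60 - 5 r$ ($x{\left(m,r \right)} = \left(r - 12\right) \left(7 - 12\right) = \left(-12 + r\right) \left(-5\right) = 60 - 5 r$)
$\frac{x{\left(\left(-19 - 16\right)^{2},-2019 \right)}}{6468049} = \frac{60 - -10095}{6468049} = \left(60 + 10095\right) \frac{1}{6468049} = 10155 \cdot \frac{1}{6468049} = \frac{10155}{6468049}$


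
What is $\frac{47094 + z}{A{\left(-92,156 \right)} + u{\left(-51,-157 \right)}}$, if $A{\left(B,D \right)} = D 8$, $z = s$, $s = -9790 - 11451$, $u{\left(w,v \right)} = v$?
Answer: $\frac{25853}{1091} \approx 23.697$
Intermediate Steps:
$s = -21241$ ($s = -9790 - 11451 = -21241$)
$z = -21241$
$A{\left(B,D \right)} = 8 D$
$\frac{47094 + z}{A{\left(-92,156 \right)} + u{\left(-51,-157 \right)}} = \frac{47094 - 21241}{8 \cdot 156 - 157} = \frac{25853}{1248 - 157} = \frac{25853}{1091}$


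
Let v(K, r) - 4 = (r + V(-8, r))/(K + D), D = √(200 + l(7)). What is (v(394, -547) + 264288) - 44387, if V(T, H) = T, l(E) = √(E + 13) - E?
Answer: 5286115457603435/24038331829 - 437340*√5/24038331829 + 86048865*√(193 + 2*√5)/24038331829 + 1110*√5*√(193 + 2*√5)/24038331829 ≈ 2.1990e+5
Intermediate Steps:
l(E) = √(13 + E) - E
D = √(193 + 2*√5) (D = √(200 + (√(13 + 7) - 1*7)) = √(200 + (√20 - 7)) = √(200 + (2*√5 - 7)) = √(200 + (-7 + 2*√5)) = √(193 + 2*√5) ≈ 14.052)
v(K, r) = 4 + (-8 + r)/(K + √(193 + 2*√5)) (v(K, r) = 4 + (r - 8)/(K + √(193 + 2*√5)) = 4 + (-8 + r)/(K + √(193 + 2*√5)))
(v(394, -547) + 264288) - 44387 = ((-8 - 547 + 4*394 + 4*√(193 + 2*√5))/(394 + √(193 + 2*√5)) + 264288) - 44387 = ((-8 - 547 + 1576 + 4*√(193 + 2*√5))/(394 + √(193 + 2*√5)) + 264288) - 44387 = ((1021 + 4*√(193 + 2*√5))/(394 + √(193 + 2*√5)) + 264288) - 44387 = (264288 + (1021 + 4*√(193 + 2*√5))/(394 + √(193 + 2*√5))) - 44387 = 219901 + (1021 + 4*√(193 + 2*√5))/(394 + √(193 + 2*√5))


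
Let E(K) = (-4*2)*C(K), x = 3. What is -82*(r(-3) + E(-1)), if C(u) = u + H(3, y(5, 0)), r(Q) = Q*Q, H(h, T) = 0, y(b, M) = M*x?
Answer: -1394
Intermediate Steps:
y(b, M) = 3*M (y(b, M) = M*3 = 3*M)
r(Q) = Q**2
C(u) = u (C(u) = u + 0 = u)
E(K) = -8*K (E(K) = (-4*2)*K = -8*K)
-82*(r(-3) + E(-1)) = -82*((-3)**2 - 8*(-1)) = -82*(9 + 8) = -82*17 = -1394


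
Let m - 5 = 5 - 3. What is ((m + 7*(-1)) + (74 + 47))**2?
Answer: 14641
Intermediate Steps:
m = 7 (m = 5 + (5 - 3) = 5 + 2 = 7)
((m + 7*(-1)) + (74 + 47))**2 = ((7 + 7*(-1)) + (74 + 47))**2 = ((7 - 7) + 121)**2 = (0 + 121)**2 = 121**2 = 14641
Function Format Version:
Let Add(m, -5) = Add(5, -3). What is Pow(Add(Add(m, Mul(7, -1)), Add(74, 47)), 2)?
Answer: 14641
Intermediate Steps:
m = 7 (m = Add(5, Add(5, -3)) = Add(5, 2) = 7)
Pow(Add(Add(m, Mul(7, -1)), Add(74, 47)), 2) = Pow(Add(Add(7, Mul(7, -1)), Add(74, 47)), 2) = Pow(Add(Add(7, -7), 121), 2) = Pow(Add(0, 121), 2) = Pow(121, 2) = 14641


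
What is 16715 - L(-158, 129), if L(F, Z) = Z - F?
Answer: 16428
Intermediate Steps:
16715 - L(-158, 129) = 16715 - (129 - 1*(-158)) = 16715 - (129 + 158) = 16715 - 1*287 = 16715 - 287 = 16428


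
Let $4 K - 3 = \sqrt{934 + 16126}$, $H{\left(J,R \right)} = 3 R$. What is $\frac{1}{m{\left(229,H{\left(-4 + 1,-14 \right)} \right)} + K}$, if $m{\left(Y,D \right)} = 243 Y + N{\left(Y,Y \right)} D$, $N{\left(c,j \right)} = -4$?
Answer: $\frac{893052}{49846350109} - \frac{8 \sqrt{4265}}{49846350109} \approx 1.7906 \cdot 10^{-5}$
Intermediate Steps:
$K = \frac{3}{4} + \frac{\sqrt{4265}}{2}$ ($K = \frac{3}{4} + \frac{\sqrt{934 + 16126}}{4} = \frac{3}{4} + \frac{\sqrt{17060}}{4} = \frac{3}{4} + \frac{2 \sqrt{4265}}{4} = \frac{3}{4} + \frac{\sqrt{4265}}{2} \approx 33.404$)
$m{\left(Y,D \right)} = - 4 D + 243 Y$ ($m{\left(Y,D \right)} = 243 Y - 4 D = - 4 D + 243 Y$)
$\frac{1}{m{\left(229,H{\left(-4 + 1,-14 \right)} \right)} + K} = \frac{1}{\left(- 4 \cdot 3 \left(-14\right) + 243 \cdot 229\right) + \left(\frac{3}{4} + \frac{\sqrt{4265}}{2}\right)} = \frac{1}{\left(\left(-4\right) \left(-42\right) + 55647\right) + \left(\frac{3}{4} + \frac{\sqrt{4265}}{2}\right)} = \frac{1}{\left(168 + 55647\right) + \left(\frac{3}{4} + \frac{\sqrt{4265}}{2}\right)} = \frac{1}{55815 + \left(\frac{3}{4} + \frac{\sqrt{4265}}{2}\right)} = \frac{1}{\frac{223263}{4} + \frac{\sqrt{4265}}{2}}$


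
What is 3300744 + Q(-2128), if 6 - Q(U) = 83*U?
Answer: 3477374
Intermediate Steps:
Q(U) = 6 - 83*U
3300744 + Q(-2128) = 3300744 + (6 - 83*(-2128)) = 3300744 + (6 + 176624) = 3300744 + 176630 = 3477374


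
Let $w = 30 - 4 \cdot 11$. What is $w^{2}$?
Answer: $196$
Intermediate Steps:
$w = -14$ ($w = 30 - 44 = -14$)
$w^{2} = \left(-14\right)^{2} = 196$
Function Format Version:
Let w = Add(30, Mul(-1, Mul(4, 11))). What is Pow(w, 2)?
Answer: 196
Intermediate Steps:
w = -14 (w = Add(30, Mul(-1, 44)) = Add(30, -44) = -14)
Pow(w, 2) = Pow(-14, 2) = 196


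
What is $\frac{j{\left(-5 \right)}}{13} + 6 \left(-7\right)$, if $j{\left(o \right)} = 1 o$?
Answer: $- \frac{551}{13} \approx -42.385$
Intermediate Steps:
$j{\left(o \right)} = o$
$\frac{j{\left(-5 \right)}}{13} + 6 \left(-7\right) = - \frac{5}{13} + 6 \left(-7\right) = \left(-5\right) \frac{1}{13} - 42 = - \frac{5}{13} - 42 = - \frac{551}{13}$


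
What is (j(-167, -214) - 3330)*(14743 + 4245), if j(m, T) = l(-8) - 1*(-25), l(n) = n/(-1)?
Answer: -62603436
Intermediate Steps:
l(n) = -n (l(n) = n*(-1) = -n)
j(m, T) = 33 (j(m, T) = -1*(-8) - 1*(-25) = 8 + 25 = 33)
(j(-167, -214) - 3330)*(14743 + 4245) = (33 - 3330)*(14743 + 4245) = -3297*18988 = -62603436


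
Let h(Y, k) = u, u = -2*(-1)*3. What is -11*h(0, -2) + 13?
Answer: -53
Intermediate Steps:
u = 6 (u = 2*3 = 6)
h(Y, k) = 6
-11*h(0, -2) + 13 = -11*6 + 13 = -66 + 13 = -53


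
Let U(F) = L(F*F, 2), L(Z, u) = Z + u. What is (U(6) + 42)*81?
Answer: 6480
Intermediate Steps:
U(F) = 2 + F² (U(F) = F*F + 2 = F² + 2 = 2 + F²)
(U(6) + 42)*81 = ((2 + 6²) + 42)*81 = ((2 + 36) + 42)*81 = (38 + 42)*81 = 80*81 = 6480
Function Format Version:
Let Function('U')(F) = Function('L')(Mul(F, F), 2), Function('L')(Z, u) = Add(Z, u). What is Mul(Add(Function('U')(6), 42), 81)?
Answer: 6480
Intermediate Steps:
Function('U')(F) = Add(2, Pow(F, 2)) (Function('U')(F) = Add(Mul(F, F), 2) = Add(Pow(F, 2), 2) = Add(2, Pow(F, 2)))
Mul(Add(Function('U')(6), 42), 81) = Mul(Add(Add(2, Pow(6, 2)), 42), 81) = Mul(Add(Add(2, 36), 42), 81) = Mul(Add(38, 42), 81) = Mul(80, 81) = 6480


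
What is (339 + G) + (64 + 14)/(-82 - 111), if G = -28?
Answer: 59945/193 ≈ 310.60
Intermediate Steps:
(339 + G) + (64 + 14)/(-82 - 111) = (339 - 28) + (64 + 14)/(-82 - 111) = 311 + 78/(-193) = 311 + 78*(-1/193) = 311 - 78/193 = 59945/193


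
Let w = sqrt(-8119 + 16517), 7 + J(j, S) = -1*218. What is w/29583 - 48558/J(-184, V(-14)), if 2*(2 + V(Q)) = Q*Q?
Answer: 16186/75 + sqrt(8398)/29583 ≈ 215.82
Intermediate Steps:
V(Q) = -2 + Q**2/2 (V(Q) = -2 + (Q*Q)/2 = -2 + Q**2/2)
J(j, S) = -225 (J(j, S) = -7 - 1*218 = -7 - 218 = -225)
w = sqrt(8398) ≈ 91.641
w/29583 - 48558/J(-184, V(-14)) = sqrt(8398)/29583 - 48558/(-225) = sqrt(8398)*(1/29583) - 48558*(-1/225) = sqrt(8398)/29583 + 16186/75 = 16186/75 + sqrt(8398)/29583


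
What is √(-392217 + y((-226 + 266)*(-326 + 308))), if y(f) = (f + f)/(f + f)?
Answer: 2*I*√98054 ≈ 626.27*I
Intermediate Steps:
y(f) = 1 (y(f) = (2*f)/((2*f)) = (2*f)*(1/(2*f)) = 1)
√(-392217 + y((-226 + 266)*(-326 + 308))) = √(-392217 + 1) = √(-392216) = 2*I*√98054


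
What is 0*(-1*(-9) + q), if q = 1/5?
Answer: 0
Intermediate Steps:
q = ⅕ (q = 1*(⅕) = ⅕ ≈ 0.20000)
0*(-1*(-9) + q) = 0*(-1*(-9) + ⅕) = 0*(9 + ⅕) = 0*(46/5) = 0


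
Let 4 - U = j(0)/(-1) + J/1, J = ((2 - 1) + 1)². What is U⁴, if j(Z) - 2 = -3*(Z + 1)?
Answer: 1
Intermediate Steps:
j(Z) = -1 - 3*Z (j(Z) = 2 - 3*(Z + 1) = 2 - 3*(1 + Z) = 2 + (-3 - 3*Z) = -1 - 3*Z)
J = 4 (J = (1 + 1)² = 2² = 4)
U = -1 (U = 4 - ((-1 - 3*0)/(-1) + 4/1) = 4 - ((-1 + 0)*(-1) + 4*1) = 4 - (-1*(-1) + 4) = 4 - (1 + 4) = 4 - 1*5 = 4 - 5 = -1)
U⁴ = (-1)⁴ = 1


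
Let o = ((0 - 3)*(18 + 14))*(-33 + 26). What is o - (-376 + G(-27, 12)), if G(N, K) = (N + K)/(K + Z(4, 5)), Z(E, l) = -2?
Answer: 2099/2 ≈ 1049.5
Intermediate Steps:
G(N, K) = (K + N)/(-2 + K) (G(N, K) = (N + K)/(K - 2) = (K + N)/(-2 + K))
o = 672 (o = -3*32*(-7) = -96*(-7) = 672)
o - (-376 + G(-27, 12)) = 672 - (-376 + (12 - 27)/(-2 + 12)) = 672 - (-376 - 15/10) = 672 - (-376 + (⅒)*(-15)) = 672 - (-376 - 3/2) = 672 - 1*(-755/2) = 672 + 755/2 = 2099/2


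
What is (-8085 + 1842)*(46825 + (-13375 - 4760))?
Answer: -179111670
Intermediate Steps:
(-8085 + 1842)*(46825 + (-13375 - 4760)) = -6243*(46825 - 18135) = -6243*28690 = -179111670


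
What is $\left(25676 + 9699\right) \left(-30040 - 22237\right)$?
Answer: $-1849298875$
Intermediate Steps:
$\left(25676 + 9699\right) \left(-30040 - 22237\right) = 35375 \left(-52277\right) = -1849298875$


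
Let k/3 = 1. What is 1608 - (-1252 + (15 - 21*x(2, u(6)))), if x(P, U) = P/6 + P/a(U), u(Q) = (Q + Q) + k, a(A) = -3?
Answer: 2838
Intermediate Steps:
k = 3 (k = 3*1 = 3)
u(Q) = 3 + 2*Q (u(Q) = (Q + Q) + 3 = 2*Q + 3 = 3 + 2*Q)
x(P, U) = -P/6 (x(P, U) = P/6 + P/(-3) = P*(1/6) + P*(-1/3) = P/6 - P/3 = -P/6)
1608 - (-1252 + (15 - 21*x(2, u(6)))) = 1608 - (-1252 + (15 - (-7)*2/2)) = 1608 - (-1252 + (15 - 21*(-1/3))) = 1608 - (-1252 + (15 + 7)) = 1608 - (-1252 + 22) = 1608 - 1*(-1230) = 1608 + 1230 = 2838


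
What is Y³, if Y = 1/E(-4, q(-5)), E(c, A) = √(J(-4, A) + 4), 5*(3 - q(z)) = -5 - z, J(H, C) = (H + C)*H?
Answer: √2/32 ≈ 0.044194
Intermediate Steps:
J(H, C) = H*(C + H) (J(H, C) = (C + H)*H = H*(C + H))
q(z) = 4 + z/5 (q(z) = 3 - (-5 - z)/5 = 3 + (1 + z/5) = 4 + z/5)
E(c, A) = √(20 - 4*A) (E(c, A) = √(-4*(A - 4) + 4) = √(-4*(-4 + A) + 4) = √((16 - 4*A) + 4) = √(20 - 4*A))
Y = √2/4 (Y = 1/(2*√(5 - (4 + (⅕)*(-5)))) = 1/(2*√(5 - (4 - 1))) = 1/(2*√(5 - 1*3)) = 1/(2*√(5 - 3)) = 1/(2*√2) = √2/4 ≈ 0.35355)
Y³ = (√2/4)³ = √2/32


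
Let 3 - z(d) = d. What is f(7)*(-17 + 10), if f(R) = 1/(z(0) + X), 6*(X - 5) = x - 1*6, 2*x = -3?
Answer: -28/27 ≈ -1.0370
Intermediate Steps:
x = -3/2 (x = (1/2)*(-3) = -3/2 ≈ -1.5000)
z(d) = 3 - d
X = 15/4 (X = 5 + (-3/2 - 1*6)/6 = 5 + (-3/2 - 6)/6 = 5 + (1/6)*(-15/2) = 5 - 5/4 = 15/4 ≈ 3.7500)
f(R) = 4/27 (f(R) = 1/((3 - 1*0) + 15/4) = 1/((3 + 0) + 15/4) = 1/(3 + 15/4) = 1/(27/4) = 4/27)
f(7)*(-17 + 10) = 4*(-17 + 10)/27 = (4/27)*(-7) = -28/27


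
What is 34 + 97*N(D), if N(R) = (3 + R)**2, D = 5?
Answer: 6242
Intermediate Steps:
34 + 97*N(D) = 34 + 97*(3 + 5)**2 = 34 + 97*8**2 = 34 + 97*64 = 34 + 6208 = 6242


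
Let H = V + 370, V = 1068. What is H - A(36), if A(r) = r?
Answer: 1402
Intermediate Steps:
H = 1438 (H = 1068 + 370 = 1438)
H - A(36) = 1438 - 1*36 = 1438 - 36 = 1402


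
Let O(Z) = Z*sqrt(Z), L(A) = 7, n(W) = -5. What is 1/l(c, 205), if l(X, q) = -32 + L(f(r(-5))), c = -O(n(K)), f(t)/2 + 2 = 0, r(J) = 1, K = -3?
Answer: -1/25 ≈ -0.040000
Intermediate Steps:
f(t) = -4 (f(t) = -4 + 2*0 = -4 + 0 = -4)
O(Z) = Z**(3/2)
c = 5*I*sqrt(5) (c = -(-5)**(3/2) = -(-5)*I*sqrt(5) = 5*I*sqrt(5) ≈ 11.18*I)
l(X, q) = -25 (l(X, q) = -32 + 7 = -25)
1/l(c, 205) = 1/(-25) = -1/25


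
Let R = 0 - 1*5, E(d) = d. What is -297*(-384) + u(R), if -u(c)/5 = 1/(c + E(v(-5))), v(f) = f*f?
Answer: 456191/4 ≈ 1.1405e+5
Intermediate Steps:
v(f) = f²
R = -5 (R = 0 - 5 = -5)
u(c) = -5/(25 + c) (u(c) = -5/(c + (-5)²) = -5/(c + 25) = -5/(25 + c))
-297*(-384) + u(R) = -297*(-384) - 5/(25 - 5) = 114048 - 5/20 = 114048 - 5*1/20 = 114048 - ¼ = 456191/4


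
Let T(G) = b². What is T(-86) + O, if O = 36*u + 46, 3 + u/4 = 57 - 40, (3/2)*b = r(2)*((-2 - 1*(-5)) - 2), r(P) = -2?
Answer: 18574/9 ≈ 2063.8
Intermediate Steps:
b = -4/3 (b = 2*(-2*((-2 - 1*(-5)) - 2))/3 = 2*(-2*((-2 + 5) - 2))/3 = 2*(-2*(3 - 2))/3 = 2*(-2*1)/3 = (⅔)*(-2) = -4/3 ≈ -1.3333)
u = 56 (u = -12 + 4*(57 - 40) = -12 + 4*17 = -12 + 68 = 56)
O = 2062 (O = 36*56 + 46 = 2016 + 46 = 2062)
T(G) = 16/9 (T(G) = (-4/3)² = 16/9)
T(-86) + O = 16/9 + 2062 = 18574/9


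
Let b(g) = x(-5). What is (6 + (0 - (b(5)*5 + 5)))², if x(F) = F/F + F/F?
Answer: 81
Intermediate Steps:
x(F) = 2 (x(F) = 1 + 1 = 2)
b(g) = 2
(6 + (0 - (b(5)*5 + 5)))² = (6 + (0 - (2*5 + 5)))² = (6 + (0 - (10 + 5)))² = (6 + (0 - 1*15))² = (6 + (0 - 15))² = (6 - 15)² = (-9)² = 81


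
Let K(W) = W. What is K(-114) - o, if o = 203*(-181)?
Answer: 36629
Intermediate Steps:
o = -36743
K(-114) - o = -114 - 1*(-36743) = -114 + 36743 = 36629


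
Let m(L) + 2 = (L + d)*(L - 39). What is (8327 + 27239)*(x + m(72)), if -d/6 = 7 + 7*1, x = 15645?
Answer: 542274802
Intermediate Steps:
d = -84 (d = -6*(7 + 7*1) = -6*(7 + 7) = -6*14 = -84)
m(L) = -2 + (-84 + L)*(-39 + L) (m(L) = -2 + (L - 84)*(L - 39) = -2 + (-84 + L)*(-39 + L))
(8327 + 27239)*(x + m(72)) = (8327 + 27239)*(15645 + (3274 + 72**2 - 123*72)) = 35566*(15645 + (3274 + 5184 - 8856)) = 35566*(15645 - 398) = 35566*15247 = 542274802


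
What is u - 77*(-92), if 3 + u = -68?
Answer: 7013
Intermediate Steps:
u = -71 (u = -3 - 68 = -71)
u - 77*(-92) = -71 - 77*(-92) = -71 + 7084 = 7013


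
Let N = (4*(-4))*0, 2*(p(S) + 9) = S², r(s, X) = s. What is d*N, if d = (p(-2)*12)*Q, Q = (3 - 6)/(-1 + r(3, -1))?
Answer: 0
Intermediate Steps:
p(S) = -9 + S²/2
N = 0 (N = -16*0 = 0)
Q = -3/2 (Q = (3 - 6)/(-1 + 3) = -3/2 ≈ -1.5000)
d = 126 (d = ((-9 + (½)*(-2)²)*12)*(-3/2) = ((-9 + (½)*4)*12)*(-3/2) = ((-9 + 2)*12)*(-3/2) = -7*12*(-3/2) = -84*(-3/2) = 126)
d*N = 126*0 = 0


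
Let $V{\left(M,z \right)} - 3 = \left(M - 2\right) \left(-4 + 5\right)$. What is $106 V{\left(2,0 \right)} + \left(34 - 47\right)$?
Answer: $305$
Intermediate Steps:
$V{\left(M,z \right)} = 1 + M$ ($V{\left(M,z \right)} = 3 + \left(M - 2\right) \left(-4 + 5\right) = 3 + \left(-2 + M\right) 1 = 3 + \left(-2 + M\right) = 1 + M$)
$106 V{\left(2,0 \right)} + \left(34 - 47\right) = 106 \left(1 + 2\right) + \left(34 - 47\right) = 106 \cdot 3 - 13 = 318 - 13 = 305$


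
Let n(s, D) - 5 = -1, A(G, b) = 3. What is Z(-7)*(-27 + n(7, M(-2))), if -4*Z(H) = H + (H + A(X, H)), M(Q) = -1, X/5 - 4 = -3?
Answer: -253/4 ≈ -63.250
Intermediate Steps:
X = 5 (X = 20 + 5*(-3) = 20 - 15 = 5)
n(s, D) = 4 (n(s, D) = 5 - 1 = 4)
Z(H) = -3/4 - H/2 (Z(H) = -(H + (H + 3))/4 = -(H + (3 + H))/4 = -(3 + 2*H)/4 = -3/4 - H/2)
Z(-7)*(-27 + n(7, M(-2))) = (-3/4 - 1/2*(-7))*(-27 + 4) = (-3/4 + 7/2)*(-23) = (11/4)*(-23) = -253/4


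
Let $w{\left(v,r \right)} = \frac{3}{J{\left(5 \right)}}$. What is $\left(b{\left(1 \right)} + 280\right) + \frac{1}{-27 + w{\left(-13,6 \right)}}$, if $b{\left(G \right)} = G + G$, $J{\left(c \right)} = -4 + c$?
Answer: $\frac{6767}{24} \approx 281.96$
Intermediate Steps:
$w{\left(v,r \right)} = 3$ ($w{\left(v,r \right)} = \frac{3}{-4 + 5} = \frac{3}{1} = 3 \cdot 1 = 3$)
$b{\left(G \right)} = 2 G$
$\left(b{\left(1 \right)} + 280\right) + \frac{1}{-27 + w{\left(-13,6 \right)}} = \left(2 \cdot 1 + 280\right) + \frac{1}{-27 + 3} = \left(2 + 280\right) + \frac{1}{-24} = 282 - \frac{1}{24} = \frac{6767}{24}$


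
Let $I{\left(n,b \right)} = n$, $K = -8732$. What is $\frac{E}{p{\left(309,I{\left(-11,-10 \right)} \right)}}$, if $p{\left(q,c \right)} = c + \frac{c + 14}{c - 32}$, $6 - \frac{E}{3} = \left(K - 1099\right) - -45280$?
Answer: $\frac{4572147}{476} \approx 9605.3$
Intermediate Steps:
$E = -106329$ ($E = 18 - 3 \left(\left(-8732 - 1099\right) - -45280\right) = 18 - 3 \left(-9831 + 45280\right) = 18 - 106347 = -106329$)
$p{\left(q,c \right)} = c + \frac{14 + c}{-32 + c}$
$\frac{E}{p{\left(309,I{\left(-11,-10 \right)} \right)}} = - \frac{106329}{\frac{1}{-32 - 11} \left(14 + \left(-11\right)^{2} - -341\right)} = - \frac{106329}{\frac{1}{-43} \left(14 + 121 + 341\right)} = - \frac{106329}{\left(- \frac{1}{43}\right) 476} = - \frac{106329}{- \frac{476}{43}} = \left(-106329\right) \left(- \frac{43}{476}\right) = \frac{4572147}{476}$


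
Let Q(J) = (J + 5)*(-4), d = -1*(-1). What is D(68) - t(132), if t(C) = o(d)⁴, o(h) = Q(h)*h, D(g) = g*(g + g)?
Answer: -322528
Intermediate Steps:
d = 1
Q(J) = -20 - 4*J (Q(J) = (5 + J)*(-4) = -20 - 4*J)
D(g) = 2*g² (D(g) = g*(2*g) = 2*g²)
o(h) = h*(-20 - 4*h) (o(h) = (-20 - 4*h)*h = h*(-20 - 4*h))
t(C) = 331776 (t(C) = (-4*1*(5 + 1))⁴ = (-4*1*6)⁴ = (-24)⁴ = 331776)
D(68) - t(132) = 2*68² - 1*331776 = 2*4624 - 331776 = 9248 - 331776 = -322528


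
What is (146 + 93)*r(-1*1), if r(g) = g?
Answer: -239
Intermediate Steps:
(146 + 93)*r(-1*1) = (146 + 93)*(-1*1) = 239*(-1) = -239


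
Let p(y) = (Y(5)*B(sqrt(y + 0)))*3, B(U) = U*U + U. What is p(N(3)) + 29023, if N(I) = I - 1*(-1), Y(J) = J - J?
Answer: 29023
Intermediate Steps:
Y(J) = 0
N(I) = 1 + I (N(I) = I + 1 = 1 + I)
B(U) = U + U**2 (B(U) = U**2 + U = U + U**2)
p(y) = 0 (p(y) = (0*(sqrt(y + 0)*(1 + sqrt(y + 0))))*3 = (0*(sqrt(y)*(1 + sqrt(y))))*3 = 0*3 = 0)
p(N(3)) + 29023 = 0 + 29023 = 29023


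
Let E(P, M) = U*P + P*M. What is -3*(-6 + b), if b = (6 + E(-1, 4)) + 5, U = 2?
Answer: 3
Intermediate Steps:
E(P, M) = 2*P + M*P (E(P, M) = 2*P + P*M = 2*P + M*P)
b = 5 (b = (6 - (2 + 4)) + 5 = (6 - 1*6) + 5 = (6 - 6) + 5 = 0 + 5 = 5)
-3*(-6 + b) = -3*(-6 + 5) = -3*(-1) = 3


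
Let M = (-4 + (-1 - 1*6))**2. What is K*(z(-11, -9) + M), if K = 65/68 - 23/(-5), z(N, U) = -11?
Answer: 20779/34 ≈ 611.15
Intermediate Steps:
K = 1889/340 (K = 65*(1/68) - 23*(-1/5) = 65/68 + 23/5 = 1889/340 ≈ 5.5559)
M = 121 (M = (-4 + (-1 - 6))**2 = (-4 - 7)**2 = (-11)**2 = 121)
K*(z(-11, -9) + M) = 1889*(-11 + 121)/340 = (1889/340)*110 = 20779/34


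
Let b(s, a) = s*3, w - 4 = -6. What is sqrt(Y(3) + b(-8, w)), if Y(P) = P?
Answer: I*sqrt(21) ≈ 4.5826*I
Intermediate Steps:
w = -2 (w = 4 - 6 = -2)
b(s, a) = 3*s
sqrt(Y(3) + b(-8, w)) = sqrt(3 + 3*(-8)) = sqrt(3 - 24) = sqrt(-21) = I*sqrt(21)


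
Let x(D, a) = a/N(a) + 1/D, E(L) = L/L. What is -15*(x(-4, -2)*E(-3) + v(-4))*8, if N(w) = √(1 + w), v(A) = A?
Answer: 510 - 240*I ≈ 510.0 - 240.0*I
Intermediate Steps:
E(L) = 1
x(D, a) = 1/D + a/√(1 + a) (x(D, a) = a/(√(1 + a)) + 1/D = a/√(1 + a) + 1/D = 1/D + a/√(1 + a))
-15*(x(-4, -2)*E(-3) + v(-4))*8 = -15*((1/(-4) - 2/√(1 - 2))*1 - 4)*8 = -15*((-¼ - (-2)*I)*1 - 4)*8 = -15*((-¼ + 2*I)*1 - 4)*8 = -15*((-¼ + 2*I) - 4)*8 = -15*(-17/4 + 2*I)*8 = (255/4 - 30*I)*8 = 510 - 240*I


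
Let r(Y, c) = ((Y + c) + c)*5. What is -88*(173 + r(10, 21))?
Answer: -38104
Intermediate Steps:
r(Y, c) = 5*Y + 10*c (r(Y, c) = (Y + 2*c)*5 = 5*Y + 10*c)
-88*(173 + r(10, 21)) = -88*(173 + (5*10 + 10*21)) = -88*(173 + (50 + 210)) = -88*(173 + 260) = -88*433 = -38104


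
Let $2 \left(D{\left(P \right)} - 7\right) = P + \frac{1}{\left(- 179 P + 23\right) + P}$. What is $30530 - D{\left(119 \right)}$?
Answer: $\frac{644577197}{21159} \approx 30464.0$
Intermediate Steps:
$D{\left(P \right)} = 7 + \frac{P}{2} + \frac{1}{2 \left(23 - 178 P\right)}$ ($D{\left(P \right)} = 7 + \frac{P + \frac{1}{\left(- 179 P + 23\right) + P}}{2} = 7 + \frac{P + \frac{1}{\left(23 - 179 P\right) + P}}{2} = 7 + \frac{P + \frac{1}{23 - 178 P}}{2} = 7 + \left(\frac{P}{2} + \frac{1}{2 \left(23 - 178 P\right)}\right) = 7 + \frac{P}{2} + \frac{1}{2 \left(23 - 178 P\right)}$)
$30530 - D{\left(119 \right)} = 30530 - \frac{-323 + 178 \cdot 119^{2} + 2469 \cdot 119}{2 \left(-23 + 178 \cdot 119\right)} = 30530 - \frac{-323 + 178 \cdot 14161 + 293811}{2 \left(-23 + 21182\right)} = 30530 - \frac{-323 + 2520658 + 293811}{2 \cdot 21159} = 30530 - \frac{1}{2} \cdot \frac{1}{21159} \cdot 2814146 = 30530 - \frac{1407073}{21159} = \frac{644577197}{21159}$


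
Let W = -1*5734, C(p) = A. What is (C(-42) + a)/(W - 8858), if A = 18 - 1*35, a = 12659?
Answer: -2107/2432 ≈ -0.86637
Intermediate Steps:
A = -17 (A = 18 - 35 = -17)
C(p) = -17
W = -5734
(C(-42) + a)/(W - 8858) = (-17 + 12659)/(-5734 - 8858) = 12642/(-14592) = 12642*(-1/14592) = -2107/2432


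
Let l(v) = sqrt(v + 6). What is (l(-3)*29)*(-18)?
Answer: -522*sqrt(3) ≈ -904.13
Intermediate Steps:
l(v) = sqrt(6 + v)
(l(-3)*29)*(-18) = (sqrt(6 - 3)*29)*(-18) = (sqrt(3)*29)*(-18) = (29*sqrt(3))*(-18) = -522*sqrt(3)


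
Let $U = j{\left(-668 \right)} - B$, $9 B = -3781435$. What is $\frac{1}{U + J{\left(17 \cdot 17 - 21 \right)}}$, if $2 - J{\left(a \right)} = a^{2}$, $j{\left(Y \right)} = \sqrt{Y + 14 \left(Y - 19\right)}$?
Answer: $\frac{28215333}{9828457824535} - \frac{81 i \sqrt{10286}}{9828457824535} \approx 2.8708 \cdot 10^{-6} - 8.3584 \cdot 10^{-10} i$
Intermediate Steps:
$B = - \frac{3781435}{9}$ ($B = \frac{1}{9} \left(-3781435\right) = - \frac{3781435}{9} \approx -4.2016 \cdot 10^{5}$)
$j{\left(Y \right)} = \sqrt{-266 + 15 Y}$ ($j{\left(Y \right)} = \sqrt{Y + 14 \left(-19 + Y\right)} = \sqrt{Y + \left(-266 + 14 Y\right)} = \sqrt{-266 + 15 Y}$)
$U = \frac{3781435}{9} + i \sqrt{10286}$ ($U = \sqrt{-266 + 15 \left(-668\right)} - - \frac{3781435}{9} = \sqrt{-266 - 10020} + \frac{3781435}{9} = \sqrt{-10286} + \frac{3781435}{9} = i \sqrt{10286} + \frac{3781435}{9} = \frac{3781435}{9} + i \sqrt{10286} \approx 4.2016 \cdot 10^{5} + 101.42 i$)
$J{\left(a \right)} = 2 - a^{2}$
$\frac{1}{U + J{\left(17 \cdot 17 - 21 \right)}} = \frac{1}{\left(\frac{3781435}{9} + i \sqrt{10286}\right) + \left(2 - \left(17 \cdot 17 - 21\right)^{2}\right)} = \frac{1}{\left(\frac{3781435}{9} + i \sqrt{10286}\right) + \left(2 - \left(289 - 21\right)^{2}\right)} = \frac{1}{\left(\frac{3781435}{9} + i \sqrt{10286}\right) + \left(2 - 268^{2}\right)} = \frac{1}{\left(\frac{3781435}{9} + i \sqrt{10286}\right) + \left(2 - 71824\right)} = \frac{1}{\left(\frac{3781435}{9} + i \sqrt{10286}\right) - 71822} = \frac{1}{\frac{3135037}{9} + i \sqrt{10286}}$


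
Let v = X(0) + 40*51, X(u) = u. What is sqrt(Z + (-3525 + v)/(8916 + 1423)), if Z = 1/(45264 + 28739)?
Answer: 2*I*sqrt(428950035967357)/109302431 ≈ 0.37897*I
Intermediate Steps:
v = 2040 (v = 0 + 40*51 = 0 + 2040 = 2040)
Z = 1/74003 ≈ 1.3513e-5
sqrt(Z + (-3525 + v)/(8916 + 1423)) = sqrt(1/74003 + (-3525 + 2040)/(8916 + 1423)) = sqrt(1/74003 - 1485/10339) = sqrt(-109884116/765117017) = 2*I*sqrt(428950035967357)/109302431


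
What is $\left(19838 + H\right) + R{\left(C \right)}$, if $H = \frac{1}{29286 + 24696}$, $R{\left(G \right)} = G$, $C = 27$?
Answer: $\frac{1072352431}{53982} \approx 19865.0$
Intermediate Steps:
$H = \frac{1}{53982} \approx 1.8525 \cdot 10^{-5}$
$\left(19838 + H\right) + R{\left(C \right)} = \left(19838 + \frac{1}{53982}\right) + 27 = \frac{1070894917}{53982} + 27 = \frac{1072352431}{53982}$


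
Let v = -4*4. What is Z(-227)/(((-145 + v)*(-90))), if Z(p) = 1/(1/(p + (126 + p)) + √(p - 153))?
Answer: -164/296189517645 - 107584*I*√95/296189517645 ≈ -5.537e-10 - 3.5403e-6*I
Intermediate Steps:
v = -16
Z(p) = 1/(√(-153 + p) + 1/(126 + 2*p)) (Z(p) = 1/(1/(126 + 2*p) + √(-153 + p)) = 1/(√(-153 + p) + 1/(126 + 2*p)))
Z(-227)/(((-145 + v)*(-90))) = (2*(63 - 227)/(1 + 126*√(-153 - 227) + 2*(-227)*√(-153 - 227)))/(((-145 - 16)*(-90))) = (2*(-164)/(1 + 126*√(-380) + 2*(-227)*√(-380)))/((-161*(-90))) = (2*(-164)/(1 + 126*(2*I*√95) + 2*(-227)*(2*I*√95)))/14490 = (2*(-164)/(1 + 252*I*√95 - 908*I*√95))*(1/14490) = (2*(-164)/(1 - 656*I*√95))*(1/14490) = -328/(1 - 656*I*√95)*(1/14490) = -164/(7245*(1 - 656*I*√95))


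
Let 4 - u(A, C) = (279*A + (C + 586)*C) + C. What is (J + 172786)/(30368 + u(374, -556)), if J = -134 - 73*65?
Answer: -167907/56738 ≈ -2.9593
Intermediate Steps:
J = -4879 (J = -134 - 4745 = -4879)
u(A, C) = 4 - C - 279*A - C*(586 + C) (u(A, C) = 4 - ((279*A + (C + 586)*C) + C) = 4 - ((279*A + (586 + C)*C) + C) = 4 - ((279*A + C*(586 + C)) + C) = 4 - (C + 279*A + C*(586 + C)) = 4 + (-C - 279*A - C*(586 + C)) = 4 - C - 279*A - C*(586 + C))
(J + 172786)/(30368 + u(374, -556)) = (-4879 + 172786)/(30368 + (4 - 1*(-556)² - 587*(-556) - 279*374)) = 167907/(30368 + (4 - 1*309136 + 326372 - 104346)) = 167907/(30368 + (4 - 309136 + 326372 - 104346)) = 167907/(30368 - 87106) = 167907/(-56738) = 167907*(-1/56738) = -167907/56738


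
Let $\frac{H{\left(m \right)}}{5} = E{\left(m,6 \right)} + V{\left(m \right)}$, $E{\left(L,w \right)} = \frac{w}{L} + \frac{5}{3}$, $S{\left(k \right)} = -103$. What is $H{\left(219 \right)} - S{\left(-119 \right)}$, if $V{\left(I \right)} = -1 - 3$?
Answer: $\frac{20032}{219} \approx 91.47$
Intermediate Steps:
$V{\left(I \right)} = -4$
$E{\left(L,w \right)} = \frac{5}{3} + \frac{w}{L}$ ($E{\left(L,w \right)} = \frac{w}{L} + 5 \cdot \frac{1}{3} = \frac{w}{L} + \frac{5}{3} = \frac{5}{3} + \frac{w}{L}$)
$H{\left(m \right)} = - \frac{35}{3} + \frac{30}{m}$ ($H{\left(m \right)} = 5 \left(\left(\frac{5}{3} + \frac{6}{m}\right) - 4\right) = 5 \left(- \frac{7}{3} + \frac{6}{m}\right) = - \frac{35}{3} + \frac{30}{m}$)
$H{\left(219 \right)} - S{\left(-119 \right)} = \left(- \frac{35}{3} + \frac{30}{219}\right) - -103 = \left(- \frac{35}{3} + 30 \cdot \frac{1}{219}\right) + 103 = \left(- \frac{35}{3} + \frac{10}{73}\right) + 103 = - \frac{2525}{219} + 103 = \frac{20032}{219}$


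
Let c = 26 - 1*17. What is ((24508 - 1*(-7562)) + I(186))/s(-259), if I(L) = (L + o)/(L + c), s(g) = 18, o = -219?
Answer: 2084539/1170 ≈ 1781.7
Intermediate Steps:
c = 9 (c = 26 - 17 = 9)
I(L) = (-219 + L)/(9 + L) (I(L) = (L - 219)/(L + 9) = (-219 + L)/(9 + L))
((24508 - 1*(-7562)) + I(186))/s(-259) = ((24508 - 1*(-7562)) + (-219 + 186)/(9 + 186))/18 = ((24508 + 7562) - 33/195)*(1/18) = (32070 + (1/195)*(-33))*(1/18) = (32070 - 11/65)*(1/18) = (2084539/65)*(1/18) = 2084539/1170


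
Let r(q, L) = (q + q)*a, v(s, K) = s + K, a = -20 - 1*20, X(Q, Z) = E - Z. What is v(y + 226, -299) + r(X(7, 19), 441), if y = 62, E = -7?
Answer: 2069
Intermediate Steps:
X(Q, Z) = -7 - Z
a = -40 (a = -20 - 20 = -40)
v(s, K) = K + s
r(q, L) = -80*q (r(q, L) = (q + q)*(-40) = (2*q)*(-40) = -80*q)
v(y + 226, -299) + r(X(7, 19), 441) = (-299 + (62 + 226)) - 80*(-7 - 1*19) = (-299 + 288) - 80*(-7 - 19) = -11 - 80*(-26) = -11 + 2080 = 2069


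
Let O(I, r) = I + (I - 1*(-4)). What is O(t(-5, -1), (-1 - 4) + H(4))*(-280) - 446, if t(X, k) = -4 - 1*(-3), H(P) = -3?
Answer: -1006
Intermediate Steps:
t(X, k) = -1 (t(X, k) = -4 + 3 = -1)
O(I, r) = 4 + 2*I (O(I, r) = I + (I + 4) = I + (4 + I) = 4 + 2*I)
O(t(-5, -1), (-1 - 4) + H(4))*(-280) - 446 = (4 + 2*(-1))*(-280) - 446 = (4 - 2)*(-280) - 446 = 2*(-280) - 446 = -560 - 446 = -1006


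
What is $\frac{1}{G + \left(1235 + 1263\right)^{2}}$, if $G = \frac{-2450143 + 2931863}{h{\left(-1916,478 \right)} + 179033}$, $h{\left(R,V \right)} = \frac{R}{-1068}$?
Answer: $\frac{4780229}{29828660942840} \approx 1.6026 \cdot 10^{-7}$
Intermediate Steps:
$h{\left(R,V \right)} = - \frac{R}{1068}$ ($h{\left(R,V \right)} = R \left(- \frac{1}{1068}\right) = - \frac{R}{1068}$)
$G = \frac{12861924}{4780229}$ ($G = \frac{-2450143 + 2931863}{\left(- \frac{1}{1068}\right) \left(-1916\right) + 179033} = \frac{481720}{\frac{479}{267} + 179033} = \frac{481720}{\frac{47802290}{267}} = 481720 \cdot \frac{267}{47802290} = \frac{12861924}{4780229} \approx 2.6907$)
$\frac{1}{G + \left(1235 + 1263\right)^{2}} = \frac{1}{\frac{12861924}{4780229} + \left(1235 + 1263\right)^{2}} = \frac{1}{\frac{12861924}{4780229} + 2498^{2}} = \frac{1}{\frac{12861924}{4780229} + 6240004} = \frac{1}{\frac{29828660942840}{4780229}} = \frac{4780229}{29828660942840}$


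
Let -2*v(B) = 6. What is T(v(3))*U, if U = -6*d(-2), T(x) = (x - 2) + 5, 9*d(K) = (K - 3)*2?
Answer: 0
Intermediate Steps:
d(K) = -2/3 + 2*K/9 (d(K) = ((K - 3)*2)/9 = ((-3 + K)*2)/9 = (-6 + 2*K)/9 = -2/3 + 2*K/9)
v(B) = -3 (v(B) = -1/2*6 = -3)
T(x) = 3 + x (T(x) = (-2 + x) + 5 = 3 + x)
U = 20/3 (U = -6*(-2/3 + (2/9)*(-2)) = -6*(-2/3 - 4/9) = -6*(-10/9) = 20/3 ≈ 6.6667)
T(v(3))*U = (3 - 3)*(20/3) = 0*(20/3) = 0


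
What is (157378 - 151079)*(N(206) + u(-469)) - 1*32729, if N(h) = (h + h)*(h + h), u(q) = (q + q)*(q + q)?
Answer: 6611322083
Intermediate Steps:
u(q) = 4*q**2 (u(q) = (2*q)*(2*q) = 4*q**2)
N(h) = 4*h**2 (N(h) = (2*h)*(2*h) = 4*h**2)
(157378 - 151079)*(N(206) + u(-469)) - 1*32729 = (157378 - 151079)*(4*206**2 + 4*(-469)**2) - 1*32729 = 6299*(4*42436 + 4*219961) - 32729 = 6299*(169744 + 879844) - 32729 = 6299*1049588 - 32729 = 6611354812 - 32729 = 6611322083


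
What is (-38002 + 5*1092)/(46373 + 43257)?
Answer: -16271/44815 ≈ -0.36307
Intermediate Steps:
(-38002 + 5*1092)/(46373 + 43257) = (-38002 + 5460)/89630 = -32542*1/89630 = -16271/44815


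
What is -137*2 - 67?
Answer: -341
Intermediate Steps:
-137*2 - 67 = -274 - 67 = -341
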